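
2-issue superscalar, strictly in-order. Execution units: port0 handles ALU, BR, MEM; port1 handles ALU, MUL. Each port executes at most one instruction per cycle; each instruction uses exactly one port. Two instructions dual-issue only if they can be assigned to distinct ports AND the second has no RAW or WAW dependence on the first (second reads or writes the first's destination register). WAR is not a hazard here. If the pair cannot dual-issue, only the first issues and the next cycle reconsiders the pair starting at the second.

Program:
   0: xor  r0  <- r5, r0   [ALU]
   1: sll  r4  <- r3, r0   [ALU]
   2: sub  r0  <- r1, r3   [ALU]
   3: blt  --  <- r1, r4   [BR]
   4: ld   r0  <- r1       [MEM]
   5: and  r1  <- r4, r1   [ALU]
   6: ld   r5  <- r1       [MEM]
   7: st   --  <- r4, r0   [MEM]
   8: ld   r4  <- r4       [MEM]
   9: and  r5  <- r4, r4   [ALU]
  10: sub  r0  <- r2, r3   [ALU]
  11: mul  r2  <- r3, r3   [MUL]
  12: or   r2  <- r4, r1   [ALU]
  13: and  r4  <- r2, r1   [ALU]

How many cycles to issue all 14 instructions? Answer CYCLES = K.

CYCLES = 11

[0] i0  xor  -- RAW r0
[1] i1+i2  sll/sub  -- pair
[2] i3  blt  -- no-port BR/MEM
[3] i4+i5  ld/and  -- pair
[4] i6  ld  -- no-port MEM/MEM
[5] i7  st  -- no-port MEM/MEM
[6] i8  ld  -- RAW r4
[7] i9+i10  and/sub  -- pair
[8] i11  mul  -- WAW r2
[9] i12  or  -- RAW r2
[10] i13  and  -- tail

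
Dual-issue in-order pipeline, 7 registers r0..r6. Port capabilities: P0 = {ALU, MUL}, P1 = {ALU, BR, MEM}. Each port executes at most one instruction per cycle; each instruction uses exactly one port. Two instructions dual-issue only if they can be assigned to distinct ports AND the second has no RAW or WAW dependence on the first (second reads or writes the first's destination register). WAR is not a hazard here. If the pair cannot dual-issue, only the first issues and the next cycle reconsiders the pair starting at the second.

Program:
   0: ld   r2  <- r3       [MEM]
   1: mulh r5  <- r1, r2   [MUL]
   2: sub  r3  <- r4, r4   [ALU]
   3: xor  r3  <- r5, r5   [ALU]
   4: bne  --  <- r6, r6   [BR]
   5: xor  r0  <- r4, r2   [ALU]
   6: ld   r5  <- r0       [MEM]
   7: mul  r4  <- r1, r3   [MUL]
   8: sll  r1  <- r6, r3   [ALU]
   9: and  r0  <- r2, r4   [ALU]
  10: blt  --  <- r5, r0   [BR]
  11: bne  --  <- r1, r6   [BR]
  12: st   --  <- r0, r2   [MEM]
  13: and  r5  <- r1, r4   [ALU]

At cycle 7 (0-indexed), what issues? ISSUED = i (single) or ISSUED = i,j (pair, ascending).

0. ld @i0  | RAW r2
1. mulh;sub @i1+i2  | dual
2. xor;bne @i3+i4  | dual
3. xor @i5  | RAW r0
4. ld;mul @i6+i7  | dual
5. sll;and @i8+i9  | dual
6. blt @i10  | no-port BR/BR
7. bne @i11  | no-port BR/MEM
8. st;and @i12+i13  | dual

ISSUED = 11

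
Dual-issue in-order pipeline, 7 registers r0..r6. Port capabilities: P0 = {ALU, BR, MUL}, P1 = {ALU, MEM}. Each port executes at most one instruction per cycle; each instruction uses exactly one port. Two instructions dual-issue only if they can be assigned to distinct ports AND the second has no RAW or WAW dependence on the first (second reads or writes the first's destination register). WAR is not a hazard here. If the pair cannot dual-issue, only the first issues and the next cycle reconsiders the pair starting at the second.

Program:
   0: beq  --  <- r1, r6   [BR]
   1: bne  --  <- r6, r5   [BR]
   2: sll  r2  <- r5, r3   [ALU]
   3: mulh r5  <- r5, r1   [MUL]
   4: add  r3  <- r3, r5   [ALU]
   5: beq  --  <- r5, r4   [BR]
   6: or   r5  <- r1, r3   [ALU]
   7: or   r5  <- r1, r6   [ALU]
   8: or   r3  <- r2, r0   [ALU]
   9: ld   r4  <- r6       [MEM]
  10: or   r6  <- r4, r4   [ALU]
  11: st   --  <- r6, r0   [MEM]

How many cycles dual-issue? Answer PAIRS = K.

PAIRS = 3

c0: i0 beq  no-port BR/BR
c1: i1+i2 bne sll  dual
c2: i3 mulh  RAW r5
c3: i4+i5 add beq  dual
c4: i6 or  WAW r5
c5: i7+i8 or or  dual
c6: i9 ld  RAW r4
c7: i10 or  RAW r6
c8: i11 st  tail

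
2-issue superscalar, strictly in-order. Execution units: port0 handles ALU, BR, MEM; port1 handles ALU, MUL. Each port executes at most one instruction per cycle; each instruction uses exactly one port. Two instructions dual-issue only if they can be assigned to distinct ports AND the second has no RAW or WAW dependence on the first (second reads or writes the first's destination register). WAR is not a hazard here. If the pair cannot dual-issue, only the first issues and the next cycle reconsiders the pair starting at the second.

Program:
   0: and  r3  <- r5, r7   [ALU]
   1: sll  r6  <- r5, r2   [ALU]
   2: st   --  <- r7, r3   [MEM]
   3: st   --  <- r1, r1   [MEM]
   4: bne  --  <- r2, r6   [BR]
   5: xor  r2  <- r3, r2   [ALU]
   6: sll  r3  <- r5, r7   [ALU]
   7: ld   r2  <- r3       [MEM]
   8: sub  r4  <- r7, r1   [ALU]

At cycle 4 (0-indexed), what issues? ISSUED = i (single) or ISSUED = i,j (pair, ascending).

#0 head=0: and/sll i0&i1 2-wide
#1 head=2: st i2 no-port MEM/MEM
#2 head=3: st i3 no-port MEM/BR
#3 head=4: bne/xor i4&i5 2-wide
#4 head=6: sll i6 RAW r3
#5 head=7: ld/sub i7&i8 2-wide

ISSUED = 6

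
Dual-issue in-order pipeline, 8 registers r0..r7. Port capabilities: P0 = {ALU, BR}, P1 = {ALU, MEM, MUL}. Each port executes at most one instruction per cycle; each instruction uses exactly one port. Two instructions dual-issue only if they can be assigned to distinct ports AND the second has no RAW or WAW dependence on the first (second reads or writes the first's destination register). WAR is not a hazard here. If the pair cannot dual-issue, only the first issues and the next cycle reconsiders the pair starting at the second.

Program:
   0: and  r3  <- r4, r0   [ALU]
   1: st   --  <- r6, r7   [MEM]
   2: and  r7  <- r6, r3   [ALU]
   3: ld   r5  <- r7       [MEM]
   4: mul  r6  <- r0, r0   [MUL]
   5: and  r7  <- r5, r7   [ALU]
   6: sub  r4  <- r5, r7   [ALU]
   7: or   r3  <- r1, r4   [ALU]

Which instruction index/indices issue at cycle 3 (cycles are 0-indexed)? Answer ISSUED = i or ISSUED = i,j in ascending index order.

ISSUED = 4,5

c0: i0&i1 and;st  pair
c1: i2 and  RAW r7
c2: i3 ld  no-port MEM/MUL
c3: i4&i5 mul;and  pair
c4: i6 sub  RAW r4
c5: i7 or  tail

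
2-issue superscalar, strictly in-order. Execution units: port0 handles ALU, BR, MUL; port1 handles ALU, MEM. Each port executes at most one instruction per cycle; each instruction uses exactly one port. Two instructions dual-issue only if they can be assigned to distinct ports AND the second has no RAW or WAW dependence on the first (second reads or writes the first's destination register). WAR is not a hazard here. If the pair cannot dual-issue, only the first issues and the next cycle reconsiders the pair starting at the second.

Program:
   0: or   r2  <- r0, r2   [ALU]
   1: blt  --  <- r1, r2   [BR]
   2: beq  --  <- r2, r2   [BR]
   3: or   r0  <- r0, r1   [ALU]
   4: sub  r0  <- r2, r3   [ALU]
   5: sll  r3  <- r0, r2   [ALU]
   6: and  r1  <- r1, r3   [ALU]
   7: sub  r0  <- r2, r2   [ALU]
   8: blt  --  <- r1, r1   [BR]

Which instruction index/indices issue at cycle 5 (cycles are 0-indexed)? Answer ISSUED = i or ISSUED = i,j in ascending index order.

  cy0 -> i0 (or) RAW r2
  cy1 -> i1 (blt) no-port BR/BR
  cy2 -> i2/i3 (beq+or) dual
  cy3 -> i4 (sub) RAW r0
  cy4 -> i5 (sll) RAW r3
  cy5 -> i6/i7 (and+sub) dual
  cy6 -> i8 (blt) tail

ISSUED = 6,7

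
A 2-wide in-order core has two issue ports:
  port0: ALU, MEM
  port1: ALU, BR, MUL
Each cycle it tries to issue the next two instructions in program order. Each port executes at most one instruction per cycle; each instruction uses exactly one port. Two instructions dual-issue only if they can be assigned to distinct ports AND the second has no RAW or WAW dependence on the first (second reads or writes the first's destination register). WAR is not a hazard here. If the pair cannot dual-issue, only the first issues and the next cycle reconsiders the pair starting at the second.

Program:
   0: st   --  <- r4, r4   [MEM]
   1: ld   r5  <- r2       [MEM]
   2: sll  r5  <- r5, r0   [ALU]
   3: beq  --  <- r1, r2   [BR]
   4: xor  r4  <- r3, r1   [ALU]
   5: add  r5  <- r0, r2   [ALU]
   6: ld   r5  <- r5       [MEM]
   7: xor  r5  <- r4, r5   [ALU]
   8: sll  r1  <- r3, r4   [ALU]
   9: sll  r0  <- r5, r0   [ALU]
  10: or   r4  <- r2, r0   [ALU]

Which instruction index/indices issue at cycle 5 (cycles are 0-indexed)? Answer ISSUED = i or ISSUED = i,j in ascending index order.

ISSUED = 7,8

c0: i0 st  no-port MEM/MEM
c1: i1 ld  RAW+WAW r5
c2: i2,i3 sll/beq  2-wide
c3: i4,i5 xor/add  2-wide
c4: i6 ld  RAW+WAW r5
c5: i7,i8 xor/sll  2-wide
c6: i9 sll  RAW r0
c7: i10 or  tail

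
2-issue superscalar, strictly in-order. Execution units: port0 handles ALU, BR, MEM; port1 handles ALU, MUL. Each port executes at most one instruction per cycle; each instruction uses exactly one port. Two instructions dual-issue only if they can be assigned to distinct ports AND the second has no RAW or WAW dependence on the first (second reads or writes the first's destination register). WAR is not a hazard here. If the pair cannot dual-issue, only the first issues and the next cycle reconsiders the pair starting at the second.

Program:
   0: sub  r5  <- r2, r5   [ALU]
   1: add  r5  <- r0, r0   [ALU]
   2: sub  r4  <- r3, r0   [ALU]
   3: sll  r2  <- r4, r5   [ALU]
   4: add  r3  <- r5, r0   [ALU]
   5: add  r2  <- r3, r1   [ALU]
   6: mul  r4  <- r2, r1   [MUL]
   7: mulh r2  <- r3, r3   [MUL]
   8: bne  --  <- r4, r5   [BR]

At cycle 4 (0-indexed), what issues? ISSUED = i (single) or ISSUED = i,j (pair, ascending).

ISSUED = 6

0. sub @i0  | WAW r5
1. add sub @i1/i2  | 2-wide
2. sll add @i3/i4  | 2-wide
3. add @i5  | RAW r2
4. mul @i6  | no-port MUL/MUL
5. mulh bne @i7/i8  | 2-wide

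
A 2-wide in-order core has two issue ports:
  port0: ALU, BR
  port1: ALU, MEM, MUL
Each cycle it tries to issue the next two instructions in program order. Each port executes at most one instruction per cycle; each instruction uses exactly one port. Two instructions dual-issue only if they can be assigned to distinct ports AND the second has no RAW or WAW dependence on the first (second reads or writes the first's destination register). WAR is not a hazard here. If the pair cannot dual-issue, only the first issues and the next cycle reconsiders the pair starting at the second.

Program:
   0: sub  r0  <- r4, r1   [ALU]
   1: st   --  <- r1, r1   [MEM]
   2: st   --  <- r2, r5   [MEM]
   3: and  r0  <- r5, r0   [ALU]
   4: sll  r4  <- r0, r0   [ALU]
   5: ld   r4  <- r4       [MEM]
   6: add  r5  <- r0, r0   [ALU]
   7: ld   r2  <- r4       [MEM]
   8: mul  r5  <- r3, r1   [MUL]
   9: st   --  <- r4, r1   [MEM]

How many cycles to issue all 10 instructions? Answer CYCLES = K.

[0] i0/i1  sub+st  -- pair
[1] i2/i3  st+and  -- pair
[2] i4  sll  -- RAW+WAW r4
[3] i5/i6  ld+add  -- pair
[4] i7  ld  -- no-port MEM/MUL
[5] i8  mul  -- no-port MUL/MEM
[6] i9  st  -- tail

CYCLES = 7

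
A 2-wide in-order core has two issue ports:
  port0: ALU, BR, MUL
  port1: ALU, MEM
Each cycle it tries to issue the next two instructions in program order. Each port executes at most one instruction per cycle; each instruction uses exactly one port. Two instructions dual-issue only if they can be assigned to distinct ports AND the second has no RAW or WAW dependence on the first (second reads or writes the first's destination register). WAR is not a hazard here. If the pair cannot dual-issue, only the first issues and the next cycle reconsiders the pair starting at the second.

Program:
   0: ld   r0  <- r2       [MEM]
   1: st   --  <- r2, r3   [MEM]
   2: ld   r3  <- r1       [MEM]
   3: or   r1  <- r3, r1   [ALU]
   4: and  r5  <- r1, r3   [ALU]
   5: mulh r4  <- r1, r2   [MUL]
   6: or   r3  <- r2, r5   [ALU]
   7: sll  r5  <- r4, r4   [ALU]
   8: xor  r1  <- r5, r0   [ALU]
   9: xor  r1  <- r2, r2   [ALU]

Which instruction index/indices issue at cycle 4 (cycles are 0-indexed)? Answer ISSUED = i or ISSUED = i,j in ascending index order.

ISSUED = 4,5

#0 head=0: ld i0 no-port MEM/MEM
#1 head=1: st i1 no-port MEM/MEM
#2 head=2: ld i2 RAW r3
#3 head=3: or i3 RAW r1
#4 head=4: and+mulh i4&i5 pair
#5 head=6: or+sll i6&i7 pair
#6 head=8: xor i8 WAW r1
#7 head=9: xor i9 tail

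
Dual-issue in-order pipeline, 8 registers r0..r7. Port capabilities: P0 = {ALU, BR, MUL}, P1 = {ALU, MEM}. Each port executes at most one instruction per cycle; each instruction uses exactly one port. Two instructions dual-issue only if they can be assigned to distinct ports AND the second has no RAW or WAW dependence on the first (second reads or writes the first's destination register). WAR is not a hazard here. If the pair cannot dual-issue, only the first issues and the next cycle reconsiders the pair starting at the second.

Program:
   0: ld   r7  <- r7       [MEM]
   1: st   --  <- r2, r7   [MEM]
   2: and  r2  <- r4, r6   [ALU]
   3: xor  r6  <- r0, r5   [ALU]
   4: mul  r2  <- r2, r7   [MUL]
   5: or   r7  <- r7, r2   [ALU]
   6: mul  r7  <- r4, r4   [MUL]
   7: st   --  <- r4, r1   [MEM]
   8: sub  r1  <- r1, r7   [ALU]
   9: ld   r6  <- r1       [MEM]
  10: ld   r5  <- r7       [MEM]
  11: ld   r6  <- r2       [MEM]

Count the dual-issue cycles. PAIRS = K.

c0: i0 ld.MEM  no-port MEM/MEM
c1: i1&i2 st.MEM;and.ALU  pair
c2: i3&i4 xor.ALU;mul.MUL  pair
c3: i5 or.ALU  WAW r7
c4: i6&i7 mul.MUL;st.MEM  pair
c5: i8 sub.ALU  RAW r1
c6: i9 ld.MEM  no-port MEM/MEM
c7: i10 ld.MEM  no-port MEM/MEM
c8: i11 ld.MEM  tail

PAIRS = 3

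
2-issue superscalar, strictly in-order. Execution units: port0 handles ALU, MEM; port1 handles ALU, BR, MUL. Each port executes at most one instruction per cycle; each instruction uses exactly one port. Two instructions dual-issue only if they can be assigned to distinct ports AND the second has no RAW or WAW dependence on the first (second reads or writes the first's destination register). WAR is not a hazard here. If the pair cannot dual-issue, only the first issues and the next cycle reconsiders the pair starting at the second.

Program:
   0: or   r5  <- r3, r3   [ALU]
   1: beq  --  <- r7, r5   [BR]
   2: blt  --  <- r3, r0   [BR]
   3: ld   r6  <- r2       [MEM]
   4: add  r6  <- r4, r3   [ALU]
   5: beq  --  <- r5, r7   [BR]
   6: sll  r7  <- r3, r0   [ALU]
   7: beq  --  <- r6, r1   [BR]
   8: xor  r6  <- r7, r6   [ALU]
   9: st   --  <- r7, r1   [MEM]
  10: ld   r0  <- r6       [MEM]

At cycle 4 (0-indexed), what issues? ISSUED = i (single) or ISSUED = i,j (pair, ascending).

  cy0 -> i0 (or.ALU) RAW r5
  cy1 -> i1 (beq.BR) no-port BR/BR
  cy2 -> i2+i3 (blt.BR;ld.MEM) 2-wide
  cy3 -> i4+i5 (add.ALU;beq.BR) 2-wide
  cy4 -> i6+i7 (sll.ALU;beq.BR) 2-wide
  cy5 -> i8+i9 (xor.ALU;st.MEM) 2-wide
  cy6 -> i10 (ld.MEM) tail

ISSUED = 6,7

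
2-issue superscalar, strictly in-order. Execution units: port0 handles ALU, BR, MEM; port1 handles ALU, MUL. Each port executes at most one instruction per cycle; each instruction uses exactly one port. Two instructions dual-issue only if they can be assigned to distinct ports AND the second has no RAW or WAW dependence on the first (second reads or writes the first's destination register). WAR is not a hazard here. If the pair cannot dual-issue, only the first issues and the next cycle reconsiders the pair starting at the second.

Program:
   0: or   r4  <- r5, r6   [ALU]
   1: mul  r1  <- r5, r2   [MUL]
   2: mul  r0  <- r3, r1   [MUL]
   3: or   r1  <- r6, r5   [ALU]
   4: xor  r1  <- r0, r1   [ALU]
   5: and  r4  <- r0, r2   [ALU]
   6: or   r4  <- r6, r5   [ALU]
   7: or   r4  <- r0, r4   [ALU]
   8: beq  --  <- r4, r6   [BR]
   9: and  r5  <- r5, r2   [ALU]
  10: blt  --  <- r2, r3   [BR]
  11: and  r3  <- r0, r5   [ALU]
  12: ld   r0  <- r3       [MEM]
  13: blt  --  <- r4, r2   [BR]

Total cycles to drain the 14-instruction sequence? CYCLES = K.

#0 head=0: or+mul i0/i1 dual
#1 head=2: mul+or i2/i3 dual
#2 head=4: xor+and i4/i5 dual
#3 head=6: or i6 RAW+WAW r4
#4 head=7: or i7 RAW r4
#5 head=8: beq+and i8/i9 dual
#6 head=10: blt+and i10/i11 dual
#7 head=12: ld i12 no-port MEM/BR
#8 head=13: blt i13 tail

CYCLES = 9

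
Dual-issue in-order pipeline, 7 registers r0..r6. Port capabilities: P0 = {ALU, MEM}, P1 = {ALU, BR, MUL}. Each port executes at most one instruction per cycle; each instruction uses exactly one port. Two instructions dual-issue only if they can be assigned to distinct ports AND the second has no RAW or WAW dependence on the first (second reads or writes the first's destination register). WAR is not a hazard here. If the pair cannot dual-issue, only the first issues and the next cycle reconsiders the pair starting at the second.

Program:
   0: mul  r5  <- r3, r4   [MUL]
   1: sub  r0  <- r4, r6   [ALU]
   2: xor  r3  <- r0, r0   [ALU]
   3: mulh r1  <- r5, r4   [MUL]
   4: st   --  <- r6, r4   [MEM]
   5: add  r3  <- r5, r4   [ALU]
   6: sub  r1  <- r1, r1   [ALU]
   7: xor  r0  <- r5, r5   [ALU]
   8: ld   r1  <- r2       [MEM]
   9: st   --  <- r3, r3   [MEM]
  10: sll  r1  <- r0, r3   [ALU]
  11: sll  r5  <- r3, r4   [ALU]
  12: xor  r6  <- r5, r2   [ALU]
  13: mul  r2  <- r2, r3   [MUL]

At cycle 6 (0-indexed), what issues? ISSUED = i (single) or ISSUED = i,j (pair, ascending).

ISSUED = 11

t=0 i0&i1:mul sub ; dual
t=1 i2&i3:xor mulh ; dual
t=2 i4&i5:st add ; dual
t=3 i6&i7:sub xor ; dual
t=4 i8:ld ; no-port MEM/MEM
t=5 i9&i10:st sll ; dual
t=6 i11:sll ; RAW r5
t=7 i12&i13:xor mul ; dual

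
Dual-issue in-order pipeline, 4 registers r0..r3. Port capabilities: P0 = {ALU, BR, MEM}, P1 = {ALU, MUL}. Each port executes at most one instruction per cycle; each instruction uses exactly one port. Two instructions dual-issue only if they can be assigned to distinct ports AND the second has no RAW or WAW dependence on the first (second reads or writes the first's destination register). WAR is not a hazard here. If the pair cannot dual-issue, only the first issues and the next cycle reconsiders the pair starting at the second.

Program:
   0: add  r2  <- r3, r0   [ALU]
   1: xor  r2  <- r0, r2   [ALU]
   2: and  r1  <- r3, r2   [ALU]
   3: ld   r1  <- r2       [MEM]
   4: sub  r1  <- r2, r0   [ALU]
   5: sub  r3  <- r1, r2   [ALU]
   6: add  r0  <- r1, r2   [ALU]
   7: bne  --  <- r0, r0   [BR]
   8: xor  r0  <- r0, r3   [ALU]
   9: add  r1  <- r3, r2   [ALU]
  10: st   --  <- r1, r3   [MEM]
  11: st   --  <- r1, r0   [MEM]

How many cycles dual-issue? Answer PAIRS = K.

PAIRS = 2

  cy0 -> i0 (add) RAW+WAW r2
  cy1 -> i1 (xor) RAW r2
  cy2 -> i2 (and) WAW r1
  cy3 -> i3 (ld) WAW r1
  cy4 -> i4 (sub) RAW r1
  cy5 -> i5,i6 (sub+add) 2-wide
  cy6 -> i7,i8 (bne+xor) 2-wide
  cy7 -> i9 (add) RAW r1
  cy8 -> i10 (st) no-port MEM/MEM
  cy9 -> i11 (st) tail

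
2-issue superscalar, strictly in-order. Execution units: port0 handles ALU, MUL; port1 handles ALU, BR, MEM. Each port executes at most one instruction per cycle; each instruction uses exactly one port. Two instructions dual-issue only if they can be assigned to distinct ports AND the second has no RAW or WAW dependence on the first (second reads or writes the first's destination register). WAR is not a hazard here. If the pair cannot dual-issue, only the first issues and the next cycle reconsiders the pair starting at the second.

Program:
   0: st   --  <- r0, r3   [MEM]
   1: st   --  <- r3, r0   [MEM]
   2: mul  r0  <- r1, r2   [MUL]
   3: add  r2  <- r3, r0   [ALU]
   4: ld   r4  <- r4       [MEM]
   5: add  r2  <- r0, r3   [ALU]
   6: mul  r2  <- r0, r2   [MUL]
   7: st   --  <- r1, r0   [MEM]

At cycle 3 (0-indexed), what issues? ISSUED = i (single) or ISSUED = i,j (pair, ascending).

t=0 i0:st.MEM ; no-port MEM/MEM
t=1 i1&i2:st.MEM mul.MUL ; pair
t=2 i3&i4:add.ALU ld.MEM ; pair
t=3 i5:add.ALU ; RAW+WAW r2
t=4 i6&i7:mul.MUL st.MEM ; pair

ISSUED = 5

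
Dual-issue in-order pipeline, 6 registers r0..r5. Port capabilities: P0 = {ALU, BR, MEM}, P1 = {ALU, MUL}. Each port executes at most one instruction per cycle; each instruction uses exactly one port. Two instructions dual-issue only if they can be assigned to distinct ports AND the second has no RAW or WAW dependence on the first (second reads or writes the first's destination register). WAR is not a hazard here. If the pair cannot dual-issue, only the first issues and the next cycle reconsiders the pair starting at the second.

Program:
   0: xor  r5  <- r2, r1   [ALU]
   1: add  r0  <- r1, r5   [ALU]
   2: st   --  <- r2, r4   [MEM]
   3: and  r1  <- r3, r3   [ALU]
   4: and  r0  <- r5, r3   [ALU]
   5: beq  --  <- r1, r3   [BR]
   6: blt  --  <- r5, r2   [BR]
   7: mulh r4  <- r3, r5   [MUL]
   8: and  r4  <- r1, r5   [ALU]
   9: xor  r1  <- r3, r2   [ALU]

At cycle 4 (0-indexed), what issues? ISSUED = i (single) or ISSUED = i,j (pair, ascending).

ISSUED = 6,7

c0: i0 xor.ALU  RAW r5
c1: i1/i2 add.ALU/st.MEM  2-wide
c2: i3/i4 and.ALU/and.ALU  2-wide
c3: i5 beq.BR  no-port BR/BR
c4: i6/i7 blt.BR/mulh.MUL  2-wide
c5: i8/i9 and.ALU/xor.ALU  2-wide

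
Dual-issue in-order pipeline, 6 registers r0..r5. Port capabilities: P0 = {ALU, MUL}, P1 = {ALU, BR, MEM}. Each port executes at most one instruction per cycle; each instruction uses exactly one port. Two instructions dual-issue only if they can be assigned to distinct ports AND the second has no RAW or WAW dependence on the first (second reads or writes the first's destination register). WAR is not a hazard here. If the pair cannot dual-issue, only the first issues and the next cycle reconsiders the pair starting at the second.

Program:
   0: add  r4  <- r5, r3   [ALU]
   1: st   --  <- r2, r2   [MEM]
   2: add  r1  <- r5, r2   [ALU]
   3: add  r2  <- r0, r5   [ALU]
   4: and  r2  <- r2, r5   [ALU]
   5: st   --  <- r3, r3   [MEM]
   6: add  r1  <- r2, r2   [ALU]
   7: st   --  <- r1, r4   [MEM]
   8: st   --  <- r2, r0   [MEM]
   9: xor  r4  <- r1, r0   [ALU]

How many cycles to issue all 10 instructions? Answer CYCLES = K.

t=0 i0+i1:add+st ; 2-wide
t=1 i2+i3:add+add ; 2-wide
t=2 i4+i5:and+st ; 2-wide
t=3 i6:add ; RAW r1
t=4 i7:st ; no-port MEM/MEM
t=5 i8+i9:st+xor ; 2-wide

CYCLES = 6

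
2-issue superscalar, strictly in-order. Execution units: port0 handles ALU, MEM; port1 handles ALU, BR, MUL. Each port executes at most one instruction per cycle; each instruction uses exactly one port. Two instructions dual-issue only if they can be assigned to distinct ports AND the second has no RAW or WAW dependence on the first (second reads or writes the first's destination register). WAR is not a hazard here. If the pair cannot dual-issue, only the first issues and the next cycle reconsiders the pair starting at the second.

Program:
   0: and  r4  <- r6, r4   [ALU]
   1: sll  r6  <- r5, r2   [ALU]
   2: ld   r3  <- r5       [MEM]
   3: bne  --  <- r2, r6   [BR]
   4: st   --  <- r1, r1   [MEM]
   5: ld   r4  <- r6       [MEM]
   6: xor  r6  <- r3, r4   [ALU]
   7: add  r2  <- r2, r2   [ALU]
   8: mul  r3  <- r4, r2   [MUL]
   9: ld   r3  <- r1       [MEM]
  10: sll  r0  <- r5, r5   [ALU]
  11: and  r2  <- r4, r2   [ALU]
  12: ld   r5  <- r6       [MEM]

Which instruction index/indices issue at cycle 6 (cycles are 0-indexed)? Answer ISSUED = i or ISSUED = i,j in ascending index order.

c0: i0/i1 and sll  2-wide
c1: i2/i3 ld bne  2-wide
c2: i4 st  no-port MEM/MEM
c3: i5 ld  RAW r4
c4: i6/i7 xor add  2-wide
c5: i8 mul  WAW r3
c6: i9/i10 ld sll  2-wide
c7: i11/i12 and ld  2-wide

ISSUED = 9,10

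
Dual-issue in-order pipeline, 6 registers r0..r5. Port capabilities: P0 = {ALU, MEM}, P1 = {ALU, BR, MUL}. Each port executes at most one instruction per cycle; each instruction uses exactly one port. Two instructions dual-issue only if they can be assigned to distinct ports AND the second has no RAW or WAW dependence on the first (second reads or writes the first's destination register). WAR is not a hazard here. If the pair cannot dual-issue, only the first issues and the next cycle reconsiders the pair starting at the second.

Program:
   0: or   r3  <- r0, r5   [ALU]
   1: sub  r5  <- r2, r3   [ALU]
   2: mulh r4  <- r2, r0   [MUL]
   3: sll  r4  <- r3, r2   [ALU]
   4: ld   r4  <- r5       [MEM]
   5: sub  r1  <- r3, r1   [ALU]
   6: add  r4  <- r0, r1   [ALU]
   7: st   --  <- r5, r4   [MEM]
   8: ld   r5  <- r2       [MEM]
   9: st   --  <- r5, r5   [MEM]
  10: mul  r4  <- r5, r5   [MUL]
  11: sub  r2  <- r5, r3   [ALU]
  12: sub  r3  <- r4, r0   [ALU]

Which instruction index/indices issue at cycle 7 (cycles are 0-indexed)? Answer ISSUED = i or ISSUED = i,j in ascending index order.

ISSUED = 9,10

  cy0 -> i0 (or) RAW r3
  cy1 -> i1,i2 (sub/mulh) dual
  cy2 -> i3 (sll) WAW r4
  cy3 -> i4,i5 (ld/sub) dual
  cy4 -> i6 (add) RAW r4
  cy5 -> i7 (st) no-port MEM/MEM
  cy6 -> i8 (ld) no-port MEM/MEM
  cy7 -> i9,i10 (st/mul) dual
  cy8 -> i11,i12 (sub/sub) dual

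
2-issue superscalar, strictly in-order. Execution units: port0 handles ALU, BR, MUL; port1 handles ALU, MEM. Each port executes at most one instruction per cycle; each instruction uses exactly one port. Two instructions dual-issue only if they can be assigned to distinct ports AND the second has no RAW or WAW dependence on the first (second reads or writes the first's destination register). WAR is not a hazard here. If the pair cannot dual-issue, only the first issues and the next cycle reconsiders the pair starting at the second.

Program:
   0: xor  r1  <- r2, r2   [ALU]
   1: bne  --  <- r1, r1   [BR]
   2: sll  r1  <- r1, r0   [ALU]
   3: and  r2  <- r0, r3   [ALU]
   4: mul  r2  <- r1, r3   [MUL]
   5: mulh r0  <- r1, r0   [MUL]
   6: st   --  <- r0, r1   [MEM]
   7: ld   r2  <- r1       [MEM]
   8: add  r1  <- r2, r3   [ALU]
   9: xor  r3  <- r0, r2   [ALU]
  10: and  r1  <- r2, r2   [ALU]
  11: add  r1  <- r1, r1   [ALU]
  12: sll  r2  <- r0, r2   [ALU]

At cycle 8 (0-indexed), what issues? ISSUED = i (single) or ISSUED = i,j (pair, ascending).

ISSUED = 10

t=0 i0:xor.ALU ; RAW r1
t=1 i1,i2:bne.BR+sll.ALU ; 2-wide
t=2 i3:and.ALU ; WAW r2
t=3 i4:mul.MUL ; no-port MUL/MUL
t=4 i5:mulh.MUL ; RAW r0
t=5 i6:st.MEM ; no-port MEM/MEM
t=6 i7:ld.MEM ; RAW r2
t=7 i8,i9:add.ALU+xor.ALU ; 2-wide
t=8 i10:and.ALU ; RAW+WAW r1
t=9 i11,i12:add.ALU+sll.ALU ; 2-wide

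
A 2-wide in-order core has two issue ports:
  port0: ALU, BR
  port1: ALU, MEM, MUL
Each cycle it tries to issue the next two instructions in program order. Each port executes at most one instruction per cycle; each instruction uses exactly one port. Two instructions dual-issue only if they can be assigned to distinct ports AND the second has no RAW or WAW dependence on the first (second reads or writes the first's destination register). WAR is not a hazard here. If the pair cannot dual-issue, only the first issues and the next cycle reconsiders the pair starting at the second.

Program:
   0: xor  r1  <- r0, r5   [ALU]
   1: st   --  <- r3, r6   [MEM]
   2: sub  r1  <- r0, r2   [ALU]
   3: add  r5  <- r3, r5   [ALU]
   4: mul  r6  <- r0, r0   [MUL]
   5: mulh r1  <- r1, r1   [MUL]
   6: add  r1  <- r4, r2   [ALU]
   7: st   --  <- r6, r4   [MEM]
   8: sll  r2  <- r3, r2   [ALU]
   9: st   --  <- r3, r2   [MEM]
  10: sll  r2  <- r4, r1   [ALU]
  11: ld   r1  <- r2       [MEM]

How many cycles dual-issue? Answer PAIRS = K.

PAIRS = 4

t=0 i0/i1:xor.ALU+st.MEM ; pair
t=1 i2/i3:sub.ALU+add.ALU ; pair
t=2 i4:mul.MUL ; no-port MUL/MUL
t=3 i5:mulh.MUL ; WAW r1
t=4 i6/i7:add.ALU+st.MEM ; pair
t=5 i8:sll.ALU ; RAW r2
t=6 i9/i10:st.MEM+sll.ALU ; pair
t=7 i11:ld.MEM ; tail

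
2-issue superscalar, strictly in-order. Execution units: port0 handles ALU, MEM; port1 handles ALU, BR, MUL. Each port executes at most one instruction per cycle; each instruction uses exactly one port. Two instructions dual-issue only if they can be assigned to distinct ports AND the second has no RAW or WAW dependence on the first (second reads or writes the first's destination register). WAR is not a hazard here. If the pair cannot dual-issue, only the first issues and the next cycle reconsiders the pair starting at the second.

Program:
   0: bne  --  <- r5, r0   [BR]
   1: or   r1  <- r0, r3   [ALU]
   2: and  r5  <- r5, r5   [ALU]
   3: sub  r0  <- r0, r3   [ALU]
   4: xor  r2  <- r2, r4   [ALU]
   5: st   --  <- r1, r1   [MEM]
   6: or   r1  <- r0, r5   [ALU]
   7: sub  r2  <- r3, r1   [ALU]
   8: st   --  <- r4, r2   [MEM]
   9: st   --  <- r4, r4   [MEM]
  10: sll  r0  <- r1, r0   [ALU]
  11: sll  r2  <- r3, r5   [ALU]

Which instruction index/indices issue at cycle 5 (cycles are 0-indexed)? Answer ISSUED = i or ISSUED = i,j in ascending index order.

ISSUED = 8

  cy0 -> i0,i1 (bne.BR/or.ALU) 2-wide
  cy1 -> i2,i3 (and.ALU/sub.ALU) 2-wide
  cy2 -> i4,i5 (xor.ALU/st.MEM) 2-wide
  cy3 -> i6 (or.ALU) RAW r1
  cy4 -> i7 (sub.ALU) RAW r2
  cy5 -> i8 (st.MEM) no-port MEM/MEM
  cy6 -> i9,i10 (st.MEM/sll.ALU) 2-wide
  cy7 -> i11 (sll.ALU) tail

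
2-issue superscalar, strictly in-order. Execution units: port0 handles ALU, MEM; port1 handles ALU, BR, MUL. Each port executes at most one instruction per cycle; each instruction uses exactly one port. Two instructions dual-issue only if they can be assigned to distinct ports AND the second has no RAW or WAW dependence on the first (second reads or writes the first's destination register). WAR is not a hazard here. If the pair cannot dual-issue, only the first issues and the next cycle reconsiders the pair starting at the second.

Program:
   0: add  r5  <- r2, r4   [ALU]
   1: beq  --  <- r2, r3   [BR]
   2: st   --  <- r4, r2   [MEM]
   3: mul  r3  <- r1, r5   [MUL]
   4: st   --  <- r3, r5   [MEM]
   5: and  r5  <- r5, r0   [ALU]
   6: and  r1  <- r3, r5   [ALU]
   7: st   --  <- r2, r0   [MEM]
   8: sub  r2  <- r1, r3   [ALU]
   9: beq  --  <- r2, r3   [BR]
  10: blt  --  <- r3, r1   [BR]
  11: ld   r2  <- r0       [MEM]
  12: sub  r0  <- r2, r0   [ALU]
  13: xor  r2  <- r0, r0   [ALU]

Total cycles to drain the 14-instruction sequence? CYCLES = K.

#0 head=0: add/beq i0,i1 2-wide
#1 head=2: st/mul i2,i3 2-wide
#2 head=4: st/and i4,i5 2-wide
#3 head=6: and/st i6,i7 2-wide
#4 head=8: sub i8 RAW r2
#5 head=9: beq i9 no-port BR/BR
#6 head=10: blt/ld i10,i11 2-wide
#7 head=12: sub i12 RAW r0
#8 head=13: xor i13 tail

CYCLES = 9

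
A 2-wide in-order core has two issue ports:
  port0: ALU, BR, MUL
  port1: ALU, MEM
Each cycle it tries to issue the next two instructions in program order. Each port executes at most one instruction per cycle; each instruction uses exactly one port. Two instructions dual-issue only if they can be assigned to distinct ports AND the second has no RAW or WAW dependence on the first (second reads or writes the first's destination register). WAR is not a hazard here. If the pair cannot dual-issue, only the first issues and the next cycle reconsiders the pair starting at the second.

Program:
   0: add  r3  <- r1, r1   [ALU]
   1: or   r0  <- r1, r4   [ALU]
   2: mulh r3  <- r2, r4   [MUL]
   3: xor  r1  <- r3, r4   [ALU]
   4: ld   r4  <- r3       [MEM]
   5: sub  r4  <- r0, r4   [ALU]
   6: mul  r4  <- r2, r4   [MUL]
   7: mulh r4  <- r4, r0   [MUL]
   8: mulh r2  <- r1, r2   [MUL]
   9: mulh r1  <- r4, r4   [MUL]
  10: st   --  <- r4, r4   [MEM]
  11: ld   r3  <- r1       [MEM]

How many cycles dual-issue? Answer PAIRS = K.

PAIRS = 3

t=0 i0&i1:add or ; pair
t=1 i2:mulh ; RAW r3
t=2 i3&i4:xor ld ; pair
t=3 i5:sub ; RAW+WAW r4
t=4 i6:mul ; no-port MUL/MUL
t=5 i7:mulh ; no-port MUL/MUL
t=6 i8:mulh ; no-port MUL/MUL
t=7 i9&i10:mulh st ; pair
t=8 i11:ld ; tail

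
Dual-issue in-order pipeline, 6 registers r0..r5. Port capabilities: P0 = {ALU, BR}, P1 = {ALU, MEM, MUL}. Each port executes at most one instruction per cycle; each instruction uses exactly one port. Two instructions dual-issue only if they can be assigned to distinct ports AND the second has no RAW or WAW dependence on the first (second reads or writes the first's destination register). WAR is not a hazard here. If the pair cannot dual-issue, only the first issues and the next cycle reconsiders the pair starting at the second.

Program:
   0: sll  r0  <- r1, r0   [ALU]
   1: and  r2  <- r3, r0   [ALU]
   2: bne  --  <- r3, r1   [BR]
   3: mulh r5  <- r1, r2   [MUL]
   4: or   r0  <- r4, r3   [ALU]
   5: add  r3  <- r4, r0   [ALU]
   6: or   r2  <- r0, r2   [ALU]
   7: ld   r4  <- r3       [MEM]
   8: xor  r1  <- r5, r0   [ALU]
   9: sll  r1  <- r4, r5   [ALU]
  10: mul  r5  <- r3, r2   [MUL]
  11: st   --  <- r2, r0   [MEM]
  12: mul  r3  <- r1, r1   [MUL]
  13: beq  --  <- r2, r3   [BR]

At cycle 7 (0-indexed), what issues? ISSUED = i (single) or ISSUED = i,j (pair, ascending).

#0 head=0: sll i0 RAW r0
#1 head=1: and bne i1&i2 pair
#2 head=3: mulh or i3&i4 pair
#3 head=5: add or i5&i6 pair
#4 head=7: ld xor i7&i8 pair
#5 head=9: sll mul i9&i10 pair
#6 head=11: st i11 no-port MEM/MUL
#7 head=12: mul i12 RAW r3
#8 head=13: beq i13 tail

ISSUED = 12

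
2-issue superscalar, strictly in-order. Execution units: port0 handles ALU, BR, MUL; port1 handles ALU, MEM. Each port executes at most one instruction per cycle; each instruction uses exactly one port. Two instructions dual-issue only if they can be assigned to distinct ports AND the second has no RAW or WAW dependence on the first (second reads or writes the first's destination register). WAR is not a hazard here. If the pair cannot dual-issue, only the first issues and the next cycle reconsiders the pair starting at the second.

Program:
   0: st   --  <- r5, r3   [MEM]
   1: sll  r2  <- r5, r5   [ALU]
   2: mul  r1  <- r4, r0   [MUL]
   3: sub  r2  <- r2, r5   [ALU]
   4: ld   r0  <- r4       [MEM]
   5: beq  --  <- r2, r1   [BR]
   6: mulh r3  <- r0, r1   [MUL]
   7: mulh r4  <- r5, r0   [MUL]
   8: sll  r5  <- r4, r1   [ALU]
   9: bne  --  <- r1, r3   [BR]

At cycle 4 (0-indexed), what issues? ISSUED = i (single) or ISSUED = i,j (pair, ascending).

ISSUED = 7

#0 head=0: st sll i0/i1 dual
#1 head=2: mul sub i2/i3 dual
#2 head=4: ld beq i4/i5 dual
#3 head=6: mulh i6 no-port MUL/MUL
#4 head=7: mulh i7 RAW r4
#5 head=8: sll bne i8/i9 dual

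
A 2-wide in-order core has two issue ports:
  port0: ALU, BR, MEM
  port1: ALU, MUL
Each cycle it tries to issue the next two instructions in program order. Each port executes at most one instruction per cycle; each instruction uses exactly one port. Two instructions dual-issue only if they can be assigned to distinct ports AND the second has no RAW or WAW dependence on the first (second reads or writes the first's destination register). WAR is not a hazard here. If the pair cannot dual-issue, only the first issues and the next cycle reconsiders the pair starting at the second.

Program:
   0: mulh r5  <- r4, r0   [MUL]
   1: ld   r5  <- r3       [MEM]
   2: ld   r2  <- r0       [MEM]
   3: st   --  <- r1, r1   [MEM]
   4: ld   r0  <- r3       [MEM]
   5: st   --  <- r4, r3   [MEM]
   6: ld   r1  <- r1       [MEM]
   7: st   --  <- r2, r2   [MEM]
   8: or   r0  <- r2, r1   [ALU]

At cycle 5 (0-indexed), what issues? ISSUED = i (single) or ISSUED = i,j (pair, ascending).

ISSUED = 5

0. mulh.MUL @i0  | WAW r5
1. ld.MEM @i1  | no-port MEM/MEM
2. ld.MEM @i2  | no-port MEM/MEM
3. st.MEM @i3  | no-port MEM/MEM
4. ld.MEM @i4  | no-port MEM/MEM
5. st.MEM @i5  | no-port MEM/MEM
6. ld.MEM @i6  | no-port MEM/MEM
7. st.MEM;or.ALU @i7,i8  | dual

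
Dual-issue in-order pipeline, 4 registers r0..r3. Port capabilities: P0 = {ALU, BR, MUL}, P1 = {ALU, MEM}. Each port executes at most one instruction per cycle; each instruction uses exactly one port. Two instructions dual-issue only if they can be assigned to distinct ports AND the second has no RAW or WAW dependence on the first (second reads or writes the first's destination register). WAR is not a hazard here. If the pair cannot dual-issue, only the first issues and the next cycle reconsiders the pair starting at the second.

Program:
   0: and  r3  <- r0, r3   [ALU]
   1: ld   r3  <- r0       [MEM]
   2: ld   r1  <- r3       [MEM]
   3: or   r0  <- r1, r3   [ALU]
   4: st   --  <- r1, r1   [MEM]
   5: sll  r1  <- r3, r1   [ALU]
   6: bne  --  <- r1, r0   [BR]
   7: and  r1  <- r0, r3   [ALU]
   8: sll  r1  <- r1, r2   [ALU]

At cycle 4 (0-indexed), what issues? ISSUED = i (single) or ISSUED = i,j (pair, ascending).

ISSUED = 5

#0 head=0: and.ALU i0 WAW r3
#1 head=1: ld.MEM i1 no-port MEM/MEM
#2 head=2: ld.MEM i2 RAW r1
#3 head=3: or.ALU+st.MEM i3+i4 2-wide
#4 head=5: sll.ALU i5 RAW r1
#5 head=6: bne.BR+and.ALU i6+i7 2-wide
#6 head=8: sll.ALU i8 tail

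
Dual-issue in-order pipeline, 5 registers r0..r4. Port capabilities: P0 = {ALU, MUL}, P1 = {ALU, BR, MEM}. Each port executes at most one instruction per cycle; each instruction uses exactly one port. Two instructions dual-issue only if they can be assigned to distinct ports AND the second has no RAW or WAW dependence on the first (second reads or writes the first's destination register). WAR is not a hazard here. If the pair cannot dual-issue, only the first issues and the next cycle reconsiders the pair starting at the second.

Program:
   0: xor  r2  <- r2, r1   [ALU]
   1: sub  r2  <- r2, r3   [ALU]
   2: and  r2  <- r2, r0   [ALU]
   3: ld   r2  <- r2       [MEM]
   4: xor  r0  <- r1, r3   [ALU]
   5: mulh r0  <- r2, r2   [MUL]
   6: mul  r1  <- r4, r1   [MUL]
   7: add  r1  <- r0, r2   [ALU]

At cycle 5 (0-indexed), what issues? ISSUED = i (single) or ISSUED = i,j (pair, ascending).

ISSUED = 6

  cy0 -> i0 (xor) RAW+WAW r2
  cy1 -> i1 (sub) RAW+WAW r2
  cy2 -> i2 (and) RAW+WAW r2
  cy3 -> i3/i4 (ld/xor) dual
  cy4 -> i5 (mulh) no-port MUL/MUL
  cy5 -> i6 (mul) WAW r1
  cy6 -> i7 (add) tail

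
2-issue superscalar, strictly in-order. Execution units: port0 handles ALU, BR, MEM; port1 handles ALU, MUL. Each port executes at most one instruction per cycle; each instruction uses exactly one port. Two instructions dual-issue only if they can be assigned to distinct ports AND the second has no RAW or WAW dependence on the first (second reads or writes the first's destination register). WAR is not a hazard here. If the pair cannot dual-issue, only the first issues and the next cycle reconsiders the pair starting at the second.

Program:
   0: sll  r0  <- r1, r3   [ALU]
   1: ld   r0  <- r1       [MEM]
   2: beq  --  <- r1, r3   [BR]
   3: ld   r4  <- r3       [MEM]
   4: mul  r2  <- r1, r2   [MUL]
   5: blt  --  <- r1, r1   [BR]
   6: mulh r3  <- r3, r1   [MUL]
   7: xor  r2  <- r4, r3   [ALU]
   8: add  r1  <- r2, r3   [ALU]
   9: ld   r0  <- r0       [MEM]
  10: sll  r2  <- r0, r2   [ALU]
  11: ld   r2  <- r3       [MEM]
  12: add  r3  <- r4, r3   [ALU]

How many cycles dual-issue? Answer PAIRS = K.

c0: i0 sll  WAW r0
c1: i1 ld  no-port MEM/BR
c2: i2 beq  no-port BR/MEM
c3: i3+i4 ld/mul  pair
c4: i5+i6 blt/mulh  pair
c5: i7 xor  RAW r2
c6: i8+i9 add/ld  pair
c7: i10 sll  WAW r2
c8: i11+i12 ld/add  pair

PAIRS = 4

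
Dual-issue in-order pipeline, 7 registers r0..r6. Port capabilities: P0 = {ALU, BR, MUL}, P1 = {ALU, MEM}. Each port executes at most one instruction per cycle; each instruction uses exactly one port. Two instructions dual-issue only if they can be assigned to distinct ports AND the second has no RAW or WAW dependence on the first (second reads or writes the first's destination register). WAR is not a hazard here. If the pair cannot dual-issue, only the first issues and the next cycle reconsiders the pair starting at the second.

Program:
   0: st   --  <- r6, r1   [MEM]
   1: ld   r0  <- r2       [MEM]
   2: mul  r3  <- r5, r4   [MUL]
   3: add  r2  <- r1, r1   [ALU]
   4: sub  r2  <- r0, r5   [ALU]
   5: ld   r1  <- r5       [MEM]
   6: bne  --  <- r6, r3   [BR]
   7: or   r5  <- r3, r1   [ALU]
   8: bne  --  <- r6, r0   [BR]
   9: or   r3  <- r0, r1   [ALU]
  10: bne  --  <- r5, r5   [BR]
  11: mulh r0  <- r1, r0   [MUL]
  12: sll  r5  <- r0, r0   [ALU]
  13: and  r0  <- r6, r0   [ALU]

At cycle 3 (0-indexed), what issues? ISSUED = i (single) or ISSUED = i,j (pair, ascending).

0. st.MEM @i0  | no-port MEM/MEM
1. ld.MEM/mul.MUL @i1/i2  | pair
2. add.ALU @i3  | WAW r2
3. sub.ALU/ld.MEM @i4/i5  | pair
4. bne.BR/or.ALU @i6/i7  | pair
5. bne.BR/or.ALU @i8/i9  | pair
6. bne.BR @i10  | no-port BR/MUL
7. mulh.MUL @i11  | RAW r0
8. sll.ALU/and.ALU @i12/i13  | pair

ISSUED = 4,5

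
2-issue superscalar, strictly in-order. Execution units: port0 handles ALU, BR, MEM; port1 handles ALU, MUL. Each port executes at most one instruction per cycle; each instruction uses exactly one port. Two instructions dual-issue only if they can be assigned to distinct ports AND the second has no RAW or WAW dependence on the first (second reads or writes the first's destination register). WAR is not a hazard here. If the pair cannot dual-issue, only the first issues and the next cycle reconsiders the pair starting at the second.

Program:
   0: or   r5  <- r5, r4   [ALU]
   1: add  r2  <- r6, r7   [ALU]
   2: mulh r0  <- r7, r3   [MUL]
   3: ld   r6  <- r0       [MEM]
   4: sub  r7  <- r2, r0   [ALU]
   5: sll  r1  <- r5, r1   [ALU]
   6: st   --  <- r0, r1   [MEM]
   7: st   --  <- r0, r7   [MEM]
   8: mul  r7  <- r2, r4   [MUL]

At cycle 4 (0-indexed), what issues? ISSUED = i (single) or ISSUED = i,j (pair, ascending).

ISSUED = 6

[0] i0+i1  or+add  -- pair
[1] i2  mulh  -- RAW r0
[2] i3+i4  ld+sub  -- pair
[3] i5  sll  -- RAW r1
[4] i6  st  -- no-port MEM/MEM
[5] i7+i8  st+mul  -- pair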